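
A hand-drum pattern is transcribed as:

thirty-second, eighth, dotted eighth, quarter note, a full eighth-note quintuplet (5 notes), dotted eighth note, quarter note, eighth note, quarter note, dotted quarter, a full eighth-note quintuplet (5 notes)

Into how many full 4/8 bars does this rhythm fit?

One bar of 4/8 = 16 thirty-second notes.
Working in thirty-second notes: thirty-second = 1; eighth = 4; dotted eighth = 6; quarter note = 8; a full eighth-note quintuplet (5 notes) (five quintuplet eighths span one half) = 16; dotted eighth note = 6; quarter note = 8; eighth note = 4; quarter note = 8; dotted quarter = 12; a full eighth-note quintuplet (5 notes) (five quintuplet eighths span one half) = 16.
Total: 1 + 4 + 6 + 8 + 16 + 6 + 8 + 4 + 8 + 12 + 16 = 89.
89 ÷ 16 = 5 complete bars with 9 left over.

5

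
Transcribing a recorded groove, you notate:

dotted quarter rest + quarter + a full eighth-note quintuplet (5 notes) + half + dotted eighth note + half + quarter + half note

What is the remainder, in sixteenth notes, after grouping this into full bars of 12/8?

1

One bar of 12/8 = 24 sixteenth notes.
In sixteenth notes: dotted quarter rest = 6; quarter = 4; a full eighth-note quintuplet (5 notes) (five quintuplet eighths span one half) = 8; half = 8; dotted eighth note = 3; half = 8; quarter = 4; half note = 8.
Adding: 6 + 4 + 8 + 8 + 3 + 8 + 4 + 8 = 49.
49 ÷ 24 = 2 complete bars with 1 sixteenth note remaining.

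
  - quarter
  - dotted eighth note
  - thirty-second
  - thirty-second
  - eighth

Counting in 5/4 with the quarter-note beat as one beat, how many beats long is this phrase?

One quarter-note beat = 8 thirty-second notes.
Express everything in thirty-second notes: quarter = 8; dotted eighth note = 6; thirty-second = 1; thirty-second = 1; eighth = 4.
Adding: 8 + 6 + 1 + 1 + 4 = 20.
20 ÷ 8 = 2.5 beats.

2.5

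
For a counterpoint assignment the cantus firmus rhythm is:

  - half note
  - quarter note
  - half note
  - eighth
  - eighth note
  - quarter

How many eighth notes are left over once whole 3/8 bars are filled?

2

One bar of 3/8 = 3 eighth notes.
Each duration in eighth notes: half note = 4; quarter note = 2; half note = 4; eighth = 1; eighth note = 1; quarter = 2.
Adding: 4 + 2 + 4 + 1 + 1 + 2 = 14.
14 ÷ 3 = 4 complete bars with 2 eighth notes remaining.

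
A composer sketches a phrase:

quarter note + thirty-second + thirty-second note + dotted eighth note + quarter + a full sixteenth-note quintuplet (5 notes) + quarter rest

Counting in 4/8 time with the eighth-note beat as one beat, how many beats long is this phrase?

10

One eighth-note beat = 4 thirty-second notes.
In thirty-second notes: quarter note = 8; thirty-second = 1; thirty-second note = 1; dotted eighth note = 6; quarter = 8; a full sixteenth-note quintuplet (5 notes) (five quintuplet sixteenths span one quarter) = 8; quarter rest = 8.
Adding: 8 + 1 + 1 + 6 + 8 + 8 + 8 = 40.
40 ÷ 4 = 10 beats.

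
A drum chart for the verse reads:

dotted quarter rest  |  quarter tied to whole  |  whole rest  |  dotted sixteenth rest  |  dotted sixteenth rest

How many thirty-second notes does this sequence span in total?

90

Convert each value to thirty-second notes: dotted quarter rest = 12; quarter tied to whole (quarter + whole) = 40; whole rest = 32; dotted sixteenth rest = 3; dotted sixteenth rest = 3.
Sum: 12 + 40 + 32 + 3 + 3 = 90 thirty-second notes.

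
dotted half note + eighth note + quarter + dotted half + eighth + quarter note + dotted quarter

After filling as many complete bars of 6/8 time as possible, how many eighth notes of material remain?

3

One bar of 6/8 = 6 eighth notes.
In eighth notes: dotted half note = 6; eighth note = 1; quarter = 2; dotted half = 6; eighth = 1; quarter note = 2; dotted quarter = 3.
Adding: 6 + 1 + 2 + 6 + 1 + 2 + 3 = 21.
21 ÷ 6 = 3 complete bars with 3 eighth notes remaining.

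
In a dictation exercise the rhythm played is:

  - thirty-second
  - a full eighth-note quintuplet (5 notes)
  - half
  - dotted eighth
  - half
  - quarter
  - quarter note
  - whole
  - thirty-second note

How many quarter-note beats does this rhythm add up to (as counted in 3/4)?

One quarter-note beat = 8 thirty-second notes.
In thirty-second notes: thirty-second = 1; a full eighth-note quintuplet (5 notes) (five quintuplet eighths span one half) = 16; half = 16; dotted eighth = 6; half = 16; quarter = 8; quarter note = 8; whole = 32; thirty-second note = 1.
Adding: 1 + 16 + 16 + 6 + 16 + 8 + 8 + 32 + 1 = 104.
104 ÷ 8 = 13 beats.

13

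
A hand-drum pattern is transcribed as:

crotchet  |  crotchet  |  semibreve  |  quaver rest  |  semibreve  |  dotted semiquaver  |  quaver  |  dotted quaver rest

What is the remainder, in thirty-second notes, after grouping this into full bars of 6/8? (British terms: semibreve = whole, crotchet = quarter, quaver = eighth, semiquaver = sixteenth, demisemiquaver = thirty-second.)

1

One bar of 6/8 = 24 thirty-second notes.
Each duration in thirty-second notes: crotchet = 8; crotchet = 8; semibreve = 32; quaver rest = 4; semibreve = 32; dotted semiquaver = 3; quaver = 4; dotted quaver rest = 6.
Altogether 8 + 8 + 32 + 4 + 32 + 3 + 4 + 6 = 97.
97 ÷ 24 = 4 complete bars with 1 thirty-second note remaining.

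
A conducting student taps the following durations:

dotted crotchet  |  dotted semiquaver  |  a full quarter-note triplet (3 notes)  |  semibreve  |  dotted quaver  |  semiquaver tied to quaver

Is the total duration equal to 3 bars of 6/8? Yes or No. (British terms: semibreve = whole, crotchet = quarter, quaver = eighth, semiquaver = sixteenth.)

One bar of 6/8 = 24 thirty-second notes, so 3 bars = 72.
Express everything in thirty-second notes: dotted crotchet = 12; dotted semiquaver = 3; a full quarter-note triplet (3 notes) (three triplet quarters span one half) = 16; semibreve = 32; dotted quaver = 6; semiquaver tied to quaver (semiquaver + quaver) = 6.
Sum: 12 + 3 + 16 + 32 + 6 + 6 = 75.
75 exceeds 72, so the answer is No.

No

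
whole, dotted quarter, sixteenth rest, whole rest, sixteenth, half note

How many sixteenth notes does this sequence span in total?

48

Express everything in sixteenth notes: whole = 16; dotted quarter = 6; sixteenth rest = 1; whole rest = 16; sixteenth = 1; half note = 8.
Altogether 16 + 6 + 1 + 16 + 1 + 8 = 48 sixteenth notes.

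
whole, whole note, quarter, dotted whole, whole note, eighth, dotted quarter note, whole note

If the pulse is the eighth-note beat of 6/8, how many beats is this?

One eighth-note beat = 2 sixteenth notes.
Working in sixteenth notes: whole = 16; whole note = 16; quarter = 4; dotted whole = 24; whole note = 16; eighth = 2; dotted quarter note = 6; whole note = 16.
Total: 16 + 16 + 4 + 24 + 16 + 2 + 6 + 16 = 100.
100 ÷ 2 = 50 beats.

50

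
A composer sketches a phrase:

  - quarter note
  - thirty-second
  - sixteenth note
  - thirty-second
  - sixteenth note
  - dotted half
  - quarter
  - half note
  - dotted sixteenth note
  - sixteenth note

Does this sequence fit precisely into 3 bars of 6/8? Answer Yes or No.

No

One bar of 6/8 = 24 thirty-second notes, so 3 bars = 72.
Convert each value to thirty-second notes: quarter note = 8; thirty-second = 1; sixteenth note = 2; thirty-second = 1; sixteenth note = 2; dotted half = 24; quarter = 8; half note = 16; dotted sixteenth note = 3; sixteenth note = 2.
Adding: 8 + 1 + 2 + 1 + 2 + 24 + 8 + 16 + 3 + 2 = 67.
67 falls short of 72, so the answer is No.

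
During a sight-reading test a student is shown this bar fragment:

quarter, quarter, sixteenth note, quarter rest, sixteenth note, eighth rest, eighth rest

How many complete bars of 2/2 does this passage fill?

1

One bar of 2/2 = 16 sixteenth notes.
Working in sixteenth notes: quarter = 4; quarter = 4; sixteenth note = 1; quarter rest = 4; sixteenth note = 1; eighth rest = 2; eighth rest = 2.
Adding: 4 + 4 + 1 + 4 + 1 + 2 + 2 = 18.
18 ÷ 16 = 1 complete bar with 2 left over.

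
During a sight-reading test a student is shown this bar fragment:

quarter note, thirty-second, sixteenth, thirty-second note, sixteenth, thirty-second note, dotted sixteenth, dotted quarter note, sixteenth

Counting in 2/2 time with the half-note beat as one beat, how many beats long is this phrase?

One half-note beat = 16 thirty-second notes.
In thirty-second notes: quarter note = 8; thirty-second = 1; sixteenth = 2; thirty-second note = 1; sixteenth = 2; thirty-second note = 1; dotted sixteenth = 3; dotted quarter note = 12; sixteenth = 2.
Adding: 8 + 1 + 2 + 1 + 2 + 1 + 3 + 12 + 2 = 32.
32 ÷ 16 = 2 beats.

2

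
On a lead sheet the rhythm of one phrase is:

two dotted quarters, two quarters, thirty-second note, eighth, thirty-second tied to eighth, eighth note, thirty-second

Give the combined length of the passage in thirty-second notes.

Each duration in thirty-second notes: dotted quarter = 12; dotted quarter = 12; quarter = 8; quarter = 8; thirty-second note = 1; eighth = 4; thirty-second tied to eighth (thirty-second + eighth) = 5; eighth note = 4; thirty-second = 1.
Adding: 12 + 12 + 8 + 8 + 1 + 4 + 5 + 4 + 1 = 55 thirty-second notes.

55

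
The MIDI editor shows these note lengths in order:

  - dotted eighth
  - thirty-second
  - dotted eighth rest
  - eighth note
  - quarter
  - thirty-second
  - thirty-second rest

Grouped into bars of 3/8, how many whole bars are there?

One bar of 3/8 = 12 thirty-second notes.
Express everything in thirty-second notes: dotted eighth = 6; thirty-second = 1; dotted eighth rest = 6; eighth note = 4; quarter = 8; thirty-second = 1; thirty-second rest = 1.
Total: 6 + 1 + 6 + 4 + 8 + 1 + 1 = 27.
27 ÷ 12 = 2 complete bars with 3 left over.

2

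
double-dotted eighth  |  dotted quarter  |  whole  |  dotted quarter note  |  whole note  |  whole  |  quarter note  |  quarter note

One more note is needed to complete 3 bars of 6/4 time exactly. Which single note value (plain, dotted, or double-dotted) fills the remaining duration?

3 bars of 6/4 = 144 thirty-second notes.
Each duration in thirty-second notes: double-dotted eighth = 7; dotted quarter = 12; whole = 32; dotted quarter note = 12; whole note = 32; whole = 32; quarter note = 8; quarter note = 8.
Total: 7 + 12 + 32 + 12 + 32 + 32 + 8 + 8 = 143.
Remaining: 144 − 143 = 1 thirty-second note, which is a thirty-second note.

thirty-second note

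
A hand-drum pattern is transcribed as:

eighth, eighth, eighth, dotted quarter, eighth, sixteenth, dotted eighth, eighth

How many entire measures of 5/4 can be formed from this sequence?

1

One bar of 5/4 = 20 sixteenth notes.
Each duration in sixteenth notes: eighth = 2; eighth = 2; eighth = 2; dotted quarter = 6; eighth = 2; sixteenth = 1; dotted eighth = 3; eighth = 2.
Altogether 2 + 2 + 2 + 6 + 2 + 1 + 3 + 2 = 20.
20 ÷ 20 = 1 complete bar with 0 left over.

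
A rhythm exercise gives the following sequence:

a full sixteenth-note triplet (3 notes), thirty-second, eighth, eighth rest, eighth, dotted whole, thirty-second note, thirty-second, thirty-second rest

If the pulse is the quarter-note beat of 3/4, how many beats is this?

One quarter-note beat = 8 thirty-second notes.
Working in thirty-second notes: a full sixteenth-note triplet (3 notes) (three triplet sixteenths span one eighth) = 4; thirty-second = 1; eighth = 4; eighth rest = 4; eighth = 4; dotted whole = 48; thirty-second note = 1; thirty-second = 1; thirty-second rest = 1.
Adding: 4 + 1 + 4 + 4 + 4 + 48 + 1 + 1 + 1 = 68.
68 ÷ 8 = 8.5 beats.

8.5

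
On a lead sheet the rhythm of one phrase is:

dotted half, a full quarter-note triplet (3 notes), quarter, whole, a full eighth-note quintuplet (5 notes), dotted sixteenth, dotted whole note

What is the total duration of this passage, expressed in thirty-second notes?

147

Working in thirty-second notes: dotted half = 24; a full quarter-note triplet (3 notes) (three triplet quarters span one half) = 16; quarter = 8; whole = 32; a full eighth-note quintuplet (5 notes) (five quintuplet eighths span one half) = 16; dotted sixteenth = 3; dotted whole note = 48.
Sum: 24 + 16 + 8 + 32 + 16 + 3 + 48 = 147 thirty-second notes.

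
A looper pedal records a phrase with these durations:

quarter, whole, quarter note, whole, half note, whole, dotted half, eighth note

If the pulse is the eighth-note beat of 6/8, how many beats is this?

One eighth-note beat = 2 sixteenth notes.
Working in sixteenth notes: quarter = 4; whole = 16; quarter note = 4; whole = 16; half note = 8; whole = 16; dotted half = 12; eighth note = 2.
Adding: 4 + 16 + 4 + 16 + 8 + 16 + 12 + 2 = 78.
78 ÷ 2 = 39 beats.

39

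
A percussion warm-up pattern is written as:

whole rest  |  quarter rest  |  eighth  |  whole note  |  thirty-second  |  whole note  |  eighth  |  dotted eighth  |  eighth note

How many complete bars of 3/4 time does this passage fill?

5

One bar of 3/4 = 24 thirty-second notes.
Express everything in thirty-second notes: whole rest = 32; quarter rest = 8; eighth = 4; whole note = 32; thirty-second = 1; whole note = 32; eighth = 4; dotted eighth = 6; eighth note = 4.
Total: 32 + 8 + 4 + 32 + 1 + 32 + 4 + 6 + 4 = 123.
123 ÷ 24 = 5 complete bars with 3 left over.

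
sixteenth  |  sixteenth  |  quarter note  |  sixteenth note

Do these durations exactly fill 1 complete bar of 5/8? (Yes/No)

No

One bar of 5/8 = 10 sixteenth notes.
Convert each value to sixteenth notes: sixteenth = 1; sixteenth = 1; quarter note = 4; sixteenth note = 1.
Sum: 1 + 1 + 4 + 1 = 7.
7 falls short of 10, so the answer is No.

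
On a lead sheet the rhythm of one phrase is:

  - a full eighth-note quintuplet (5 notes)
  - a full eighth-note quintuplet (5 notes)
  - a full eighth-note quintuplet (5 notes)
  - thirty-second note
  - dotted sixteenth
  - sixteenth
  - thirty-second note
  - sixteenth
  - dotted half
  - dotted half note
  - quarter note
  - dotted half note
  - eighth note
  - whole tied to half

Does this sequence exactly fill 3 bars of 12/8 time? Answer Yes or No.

One bar of 12/8 = 48 thirty-second notes, so 3 bars = 144.
Express everything in thirty-second notes: a full eighth-note quintuplet (5 notes) (five quintuplet eighths span one half) = 16; a full eighth-note quintuplet (5 notes) (five quintuplet eighths span one half) = 16; a full eighth-note quintuplet (5 notes) (five quintuplet eighths span one half) = 16; thirty-second note = 1; dotted sixteenth = 3; sixteenth = 2; thirty-second note = 1; sixteenth = 2; dotted half = 24; dotted half note = 24; quarter note = 8; dotted half note = 24; eighth note = 4; whole tied to half (whole + half) = 48.
Altogether 16 + 16 + 16 + 1 + 3 + 2 + 1 + 2 + 24 + 24 + 8 + 24 + 4 + 48 = 189.
189 exceeds 144, so the answer is No.

No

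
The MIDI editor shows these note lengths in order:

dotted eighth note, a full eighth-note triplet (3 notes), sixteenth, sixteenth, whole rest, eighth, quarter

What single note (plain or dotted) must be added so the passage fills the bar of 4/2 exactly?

sixteenth note

The bar of 4/2 = 32 sixteenth notes.
Working in sixteenth notes: dotted eighth note = 3; a full eighth-note triplet (3 notes) (three triplet eighths span one quarter) = 4; sixteenth = 1; sixteenth = 1; whole rest = 16; eighth = 2; quarter = 4.
Adding: 3 + 4 + 1 + 1 + 16 + 2 + 4 = 31.
Remaining: 32 − 31 = 1 sixteenth note, which is a sixteenth note.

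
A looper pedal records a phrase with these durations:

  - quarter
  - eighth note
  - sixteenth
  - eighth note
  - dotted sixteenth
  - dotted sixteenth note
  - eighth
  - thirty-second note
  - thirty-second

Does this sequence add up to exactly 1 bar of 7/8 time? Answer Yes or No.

No

One bar of 7/8 = 28 thirty-second notes.
Express everything in thirty-second notes: quarter = 8; eighth note = 4; sixteenth = 2; eighth note = 4; dotted sixteenth = 3; dotted sixteenth note = 3; eighth = 4; thirty-second note = 1; thirty-second = 1.
Sum: 8 + 4 + 2 + 4 + 3 + 3 + 4 + 1 + 1 = 30.
30 exceeds 28, so the answer is No.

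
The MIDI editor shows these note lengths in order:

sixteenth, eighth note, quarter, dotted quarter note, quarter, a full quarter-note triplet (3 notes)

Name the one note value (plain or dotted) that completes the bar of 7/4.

The bar of 7/4 = 28 sixteenth notes.
Each duration in sixteenth notes: sixteenth = 1; eighth note = 2; quarter = 4; dotted quarter note = 6; quarter = 4; a full quarter-note triplet (3 notes) (three triplet quarters span one half) = 8.
Sum: 1 + 2 + 4 + 6 + 4 + 8 = 25.
Remaining: 28 − 25 = 3 sixteenth notes, which is a dotted eighth note.

dotted eighth note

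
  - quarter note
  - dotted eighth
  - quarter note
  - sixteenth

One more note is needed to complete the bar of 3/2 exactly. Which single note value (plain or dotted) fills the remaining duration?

The bar of 3/2 = 24 sixteenth notes.
In sixteenth notes: quarter note = 4; dotted eighth = 3; quarter note = 4; sixteenth = 1.
Total: 4 + 3 + 4 + 1 = 12.
Remaining: 24 − 12 = 12 sixteenth notes, which is a dotted half note.

dotted half note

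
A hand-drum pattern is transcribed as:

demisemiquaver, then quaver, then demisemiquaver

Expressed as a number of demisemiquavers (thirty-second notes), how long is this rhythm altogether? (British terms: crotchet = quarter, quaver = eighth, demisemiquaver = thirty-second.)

Convert each value to thirty-second notes: demisemiquaver = 1; quaver = 4; demisemiquaver = 1.
Sum: 1 + 4 + 1 = 6 thirty-second notes.

6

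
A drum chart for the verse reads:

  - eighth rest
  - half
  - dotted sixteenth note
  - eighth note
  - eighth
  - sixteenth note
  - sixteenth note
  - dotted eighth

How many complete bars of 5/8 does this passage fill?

One bar of 5/8 = 20 thirty-second notes.
Express everything in thirty-second notes: eighth rest = 4; half = 16; dotted sixteenth note = 3; eighth note = 4; eighth = 4; sixteenth note = 2; sixteenth note = 2; dotted eighth = 6.
Total: 4 + 16 + 3 + 4 + 4 + 2 + 2 + 6 = 41.
41 ÷ 20 = 2 complete bars with 1 left over.

2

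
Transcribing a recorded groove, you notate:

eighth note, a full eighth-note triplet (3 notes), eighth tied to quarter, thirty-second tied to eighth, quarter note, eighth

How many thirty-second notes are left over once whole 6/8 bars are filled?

17

One bar of 6/8 = 24 thirty-second notes.
In thirty-second notes: eighth note = 4; a full eighth-note triplet (3 notes) (three triplet eighths span one quarter) = 8; eighth tied to quarter (eighth + quarter) = 12; thirty-second tied to eighth (thirty-second + eighth) = 5; quarter note = 8; eighth = 4.
Sum: 4 + 8 + 12 + 5 + 8 + 4 = 41.
41 ÷ 24 = 1 complete bar with 17 thirty-second notes remaining.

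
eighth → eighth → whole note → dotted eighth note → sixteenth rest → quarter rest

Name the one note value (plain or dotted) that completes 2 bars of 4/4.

quarter note

2 bars of 4/4 = 32 sixteenth notes.
Working in sixteenth notes: eighth = 2; eighth = 2; whole note = 16; dotted eighth note = 3; sixteenth rest = 1; quarter rest = 4.
Adding: 2 + 2 + 16 + 3 + 1 + 4 = 28.
Remaining: 32 − 28 = 4 sixteenth notes, which is a quarter note.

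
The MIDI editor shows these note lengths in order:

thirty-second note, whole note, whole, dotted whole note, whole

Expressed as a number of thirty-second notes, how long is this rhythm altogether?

Express everything in thirty-second notes: thirty-second note = 1; whole note = 32; whole = 32; dotted whole note = 48; whole = 32.
Total: 1 + 32 + 32 + 48 + 32 = 145 thirty-second notes.

145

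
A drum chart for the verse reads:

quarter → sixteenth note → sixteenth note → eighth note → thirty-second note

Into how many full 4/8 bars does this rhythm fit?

1

One bar of 4/8 = 16 thirty-second notes.
Working in thirty-second notes: quarter = 8; sixteenth note = 2; sixteenth note = 2; eighth note = 4; thirty-second note = 1.
Adding: 8 + 2 + 2 + 4 + 1 = 17.
17 ÷ 16 = 1 complete bar with 1 left over.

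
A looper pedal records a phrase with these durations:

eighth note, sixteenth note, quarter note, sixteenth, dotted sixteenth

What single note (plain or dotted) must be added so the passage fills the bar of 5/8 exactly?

The bar of 5/8 = 20 thirty-second notes.
In thirty-second notes: eighth note = 4; sixteenth note = 2; quarter note = 8; sixteenth = 2; dotted sixteenth = 3.
Adding: 4 + 2 + 8 + 2 + 3 = 19.
Remaining: 20 − 19 = 1 thirty-second note, which is a thirty-second note.

thirty-second note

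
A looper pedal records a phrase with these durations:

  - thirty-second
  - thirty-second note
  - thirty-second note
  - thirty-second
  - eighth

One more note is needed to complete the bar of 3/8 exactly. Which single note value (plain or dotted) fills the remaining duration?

The bar of 3/8 = 12 thirty-second notes.
Each duration in thirty-second notes: thirty-second = 1; thirty-second note = 1; thirty-second note = 1; thirty-second = 1; eighth = 4.
Altogether 1 + 1 + 1 + 1 + 4 = 8.
Remaining: 12 − 8 = 4 thirty-second notes, which is a eighth note.

eighth note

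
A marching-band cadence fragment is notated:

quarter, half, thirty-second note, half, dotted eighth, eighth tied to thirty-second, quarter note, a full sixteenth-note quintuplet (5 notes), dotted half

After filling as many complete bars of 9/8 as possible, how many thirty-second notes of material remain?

One bar of 9/8 = 36 thirty-second notes.
Convert each value to thirty-second notes: quarter = 8; half = 16; thirty-second note = 1; half = 16; dotted eighth = 6; eighth tied to thirty-second (eighth + thirty-second) = 5; quarter note = 8; a full sixteenth-note quintuplet (5 notes) (five quintuplet sixteenths span one quarter) = 8; dotted half = 24.
Sum: 8 + 16 + 1 + 16 + 6 + 5 + 8 + 8 + 24 = 92.
92 ÷ 36 = 2 complete bars with 20 thirty-second notes remaining.

20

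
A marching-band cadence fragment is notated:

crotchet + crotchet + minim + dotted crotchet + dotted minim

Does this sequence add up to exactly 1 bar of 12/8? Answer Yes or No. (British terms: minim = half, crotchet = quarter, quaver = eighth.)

One bar of 12/8 = 12 eighth notes.
Each duration in eighth notes: crotchet = 2; crotchet = 2; minim = 4; dotted crotchet = 3; dotted minim = 6.
Adding: 2 + 2 + 4 + 3 + 6 = 17.
17 exceeds 12, so the answer is No.

No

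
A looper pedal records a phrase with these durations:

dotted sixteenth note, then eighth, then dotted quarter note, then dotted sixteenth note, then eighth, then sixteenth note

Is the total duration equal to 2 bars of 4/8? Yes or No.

No

One bar of 4/8 = 16 thirty-second notes, so 2 bars = 32.
Working in thirty-second notes: dotted sixteenth note = 3; eighth = 4; dotted quarter note = 12; dotted sixteenth note = 3; eighth = 4; sixteenth note = 2.
Sum: 3 + 4 + 12 + 3 + 4 + 2 = 28.
28 falls short of 32, so the answer is No.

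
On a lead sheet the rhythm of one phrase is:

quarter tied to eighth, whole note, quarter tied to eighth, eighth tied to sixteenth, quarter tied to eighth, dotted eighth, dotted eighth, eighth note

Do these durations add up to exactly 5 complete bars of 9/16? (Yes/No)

One bar of 9/16 = 9 sixteenth notes, so 5 bars = 45.
Each duration in sixteenth notes: quarter tied to eighth (quarter + eighth) = 6; whole note = 16; quarter tied to eighth (quarter + eighth) = 6; eighth tied to sixteenth (eighth + sixteenth) = 3; quarter tied to eighth (quarter + eighth) = 6; dotted eighth = 3; dotted eighth = 3; eighth note = 2.
Total: 6 + 16 + 6 + 3 + 6 + 3 + 3 + 2 = 45.
45 equals 45, so the answer is Yes.

Yes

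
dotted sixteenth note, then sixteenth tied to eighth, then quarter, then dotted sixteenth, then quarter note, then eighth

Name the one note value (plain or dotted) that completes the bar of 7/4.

The bar of 7/4 = 56 thirty-second notes.
In thirty-second notes: dotted sixteenth note = 3; sixteenth tied to eighth (sixteenth + eighth) = 6; quarter = 8; dotted sixteenth = 3; quarter note = 8; eighth = 4.
Sum: 3 + 6 + 8 + 3 + 8 + 4 = 32.
Remaining: 56 − 32 = 24 thirty-second notes, which is a dotted half note.

dotted half note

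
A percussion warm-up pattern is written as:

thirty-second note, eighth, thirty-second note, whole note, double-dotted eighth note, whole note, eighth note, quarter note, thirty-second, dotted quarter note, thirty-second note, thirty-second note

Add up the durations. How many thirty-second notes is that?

Express everything in thirty-second notes: thirty-second note = 1; eighth = 4; thirty-second note = 1; whole note = 32; double-dotted eighth note = 7; whole note = 32; eighth note = 4; quarter note = 8; thirty-second = 1; dotted quarter note = 12; thirty-second note = 1; thirty-second note = 1.
Altogether 1 + 4 + 1 + 32 + 7 + 32 + 4 + 8 + 1 + 12 + 1 + 1 = 104 thirty-second notes.

104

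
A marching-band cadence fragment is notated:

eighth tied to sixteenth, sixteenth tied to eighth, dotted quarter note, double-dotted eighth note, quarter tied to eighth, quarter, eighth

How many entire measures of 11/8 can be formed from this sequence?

1

One bar of 11/8 = 44 thirty-second notes.
In thirty-second notes: eighth tied to sixteenth (eighth + sixteenth) = 6; sixteenth tied to eighth (sixteenth + eighth) = 6; dotted quarter note = 12; double-dotted eighth note = 7; quarter tied to eighth (quarter + eighth) = 12; quarter = 8; eighth = 4.
Altogether 6 + 6 + 12 + 7 + 12 + 8 + 4 = 55.
55 ÷ 44 = 1 complete bar with 11 left over.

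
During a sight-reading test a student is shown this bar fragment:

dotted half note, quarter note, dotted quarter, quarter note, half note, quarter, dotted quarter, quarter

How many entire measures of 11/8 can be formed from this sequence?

2

One bar of 11/8 = 11 eighth notes.
Each duration in eighth notes: dotted half note = 6; quarter note = 2; dotted quarter = 3; quarter note = 2; half note = 4; quarter = 2; dotted quarter = 3; quarter = 2.
Total: 6 + 2 + 3 + 2 + 4 + 2 + 3 + 2 = 24.
24 ÷ 11 = 2 complete bars with 2 left over.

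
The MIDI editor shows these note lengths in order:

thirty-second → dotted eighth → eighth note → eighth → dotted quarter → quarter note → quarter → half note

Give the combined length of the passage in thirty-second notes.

Working in thirty-second notes: thirty-second = 1; dotted eighth = 6; eighth note = 4; eighth = 4; dotted quarter = 12; quarter note = 8; quarter = 8; half note = 16.
Total: 1 + 6 + 4 + 4 + 12 + 8 + 8 + 16 = 59 thirty-second notes.

59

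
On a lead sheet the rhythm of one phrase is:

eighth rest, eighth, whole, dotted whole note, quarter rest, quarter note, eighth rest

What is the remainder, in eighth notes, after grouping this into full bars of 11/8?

5

One bar of 11/8 = 11 eighth notes.
Convert each value to eighth notes: eighth rest = 1; eighth = 1; whole = 8; dotted whole note = 12; quarter rest = 2; quarter note = 2; eighth rest = 1.
Adding: 1 + 1 + 8 + 12 + 2 + 2 + 1 = 27.
27 ÷ 11 = 2 complete bars with 5 eighth notes remaining.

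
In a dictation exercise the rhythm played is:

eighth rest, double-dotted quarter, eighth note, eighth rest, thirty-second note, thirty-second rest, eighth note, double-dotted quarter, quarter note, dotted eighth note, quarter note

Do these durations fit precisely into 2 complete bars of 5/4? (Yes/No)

One bar of 5/4 = 40 thirty-second notes, so 2 bars = 80.
Express everything in thirty-second notes: eighth rest = 4; double-dotted quarter = 14; eighth note = 4; eighth rest = 4; thirty-second note = 1; thirty-second rest = 1; eighth note = 4; double-dotted quarter = 14; quarter note = 8; dotted eighth note = 6; quarter note = 8.
Altogether 4 + 14 + 4 + 4 + 1 + 1 + 4 + 14 + 8 + 6 + 8 = 68.
68 falls short of 80, so the answer is No.

No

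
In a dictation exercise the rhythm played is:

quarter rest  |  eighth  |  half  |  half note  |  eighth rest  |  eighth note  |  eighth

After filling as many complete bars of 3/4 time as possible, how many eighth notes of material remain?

2

One bar of 3/4 = 6 eighth notes.
Working in eighth notes: quarter rest = 2; eighth = 1; half = 4; half note = 4; eighth rest = 1; eighth note = 1; eighth = 1.
Total: 2 + 1 + 4 + 4 + 1 + 1 + 1 = 14.
14 ÷ 6 = 2 complete bars with 2 eighth notes remaining.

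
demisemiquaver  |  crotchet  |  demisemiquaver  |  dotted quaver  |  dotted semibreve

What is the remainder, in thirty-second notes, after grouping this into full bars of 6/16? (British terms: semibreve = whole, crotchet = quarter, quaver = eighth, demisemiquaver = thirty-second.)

One bar of 6/16 = 12 thirty-second notes.
In thirty-second notes: demisemiquaver = 1; crotchet = 8; demisemiquaver = 1; dotted quaver = 6; dotted semibreve = 48.
Sum: 1 + 8 + 1 + 6 + 48 = 64.
64 ÷ 12 = 5 complete bars with 4 thirty-second notes remaining.

4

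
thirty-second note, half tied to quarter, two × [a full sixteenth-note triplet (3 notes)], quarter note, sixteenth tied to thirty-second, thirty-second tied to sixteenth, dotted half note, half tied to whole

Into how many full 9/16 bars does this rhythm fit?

One bar of 9/16 = 18 thirty-second notes.
In thirty-second notes: thirty-second note = 1; half tied to quarter (half + quarter) = 24; a full sixteenth-note triplet (3 notes) (three triplet sixteenths span one eighth) = 4; a full sixteenth-note triplet (3 notes) (three triplet sixteenths span one eighth) = 4; quarter note = 8; sixteenth tied to thirty-second (sixteenth + thirty-second) = 3; thirty-second tied to sixteenth (thirty-second + sixteenth) = 3; dotted half note = 24; half tied to whole (half + whole) = 48.
Sum: 1 + 24 + 4 + 4 + 8 + 3 + 3 + 24 + 48 = 119.
119 ÷ 18 = 6 complete bars with 11 left over.

6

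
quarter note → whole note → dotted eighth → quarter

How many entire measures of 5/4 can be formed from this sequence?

One bar of 5/4 = 20 sixteenth notes.
Each duration in sixteenth notes: quarter note = 4; whole note = 16; dotted eighth = 3; quarter = 4.
Sum: 4 + 16 + 3 + 4 = 27.
27 ÷ 20 = 1 complete bar with 7 left over.

1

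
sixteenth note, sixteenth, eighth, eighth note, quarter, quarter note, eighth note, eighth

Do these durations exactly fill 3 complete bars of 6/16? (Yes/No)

One bar of 6/16 = 6 sixteenth notes, so 3 bars = 18.
Working in sixteenth notes: sixteenth note = 1; sixteenth = 1; eighth = 2; eighth note = 2; quarter = 4; quarter note = 4; eighth note = 2; eighth = 2.
Total: 1 + 1 + 2 + 2 + 4 + 4 + 2 + 2 = 18.
18 equals 18, so the answer is Yes.

Yes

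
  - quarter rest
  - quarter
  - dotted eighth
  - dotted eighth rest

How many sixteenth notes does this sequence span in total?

In sixteenth notes: quarter rest = 4; quarter = 4; dotted eighth = 3; dotted eighth rest = 3.
Sum: 4 + 4 + 3 + 3 = 14 sixteenth notes.

14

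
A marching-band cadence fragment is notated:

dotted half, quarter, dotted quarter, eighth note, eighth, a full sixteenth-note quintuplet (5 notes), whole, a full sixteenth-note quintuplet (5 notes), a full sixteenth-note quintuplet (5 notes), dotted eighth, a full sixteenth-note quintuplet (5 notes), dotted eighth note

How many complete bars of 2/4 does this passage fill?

8

One bar of 2/4 = 8 sixteenth notes.
Express everything in sixteenth notes: dotted half = 12; quarter = 4; dotted quarter = 6; eighth note = 2; eighth = 2; a full sixteenth-note quintuplet (5 notes) (five quintuplet sixteenths span one quarter) = 4; whole = 16; a full sixteenth-note quintuplet (5 notes) (five quintuplet sixteenths span one quarter) = 4; a full sixteenth-note quintuplet (5 notes) (five quintuplet sixteenths span one quarter) = 4; dotted eighth = 3; a full sixteenth-note quintuplet (5 notes) (five quintuplet sixteenths span one quarter) = 4; dotted eighth note = 3.
Sum: 12 + 4 + 6 + 2 + 2 + 4 + 16 + 4 + 4 + 3 + 4 + 3 = 64.
64 ÷ 8 = 8 complete bars with 0 left over.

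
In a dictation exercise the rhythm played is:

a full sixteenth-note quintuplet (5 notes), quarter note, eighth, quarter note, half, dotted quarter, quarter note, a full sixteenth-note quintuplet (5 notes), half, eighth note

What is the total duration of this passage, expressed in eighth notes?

23

Express everything in eighth notes: a full sixteenth-note quintuplet (5 notes) (five quintuplet sixteenths span one quarter) = 2; quarter note = 2; eighth = 1; quarter note = 2; half = 4; dotted quarter = 3; quarter note = 2; a full sixteenth-note quintuplet (5 notes) (five quintuplet sixteenths span one quarter) = 2; half = 4; eighth note = 1.
Sum: 2 + 2 + 1 + 2 + 4 + 3 + 2 + 2 + 4 + 1 = 23 eighth notes.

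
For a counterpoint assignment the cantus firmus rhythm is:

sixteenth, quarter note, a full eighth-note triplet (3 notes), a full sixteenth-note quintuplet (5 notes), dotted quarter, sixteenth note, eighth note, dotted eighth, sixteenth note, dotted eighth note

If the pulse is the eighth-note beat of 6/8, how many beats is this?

One eighth-note beat = 2 sixteenth notes.
Each duration in sixteenth notes: sixteenth = 1; quarter note = 4; a full eighth-note triplet (3 notes) (three triplet eighths span one quarter) = 4; a full sixteenth-note quintuplet (5 notes) (five quintuplet sixteenths span one quarter) = 4; dotted quarter = 6; sixteenth note = 1; eighth note = 2; dotted eighth = 3; sixteenth note = 1; dotted eighth note = 3.
Altogether 1 + 4 + 4 + 4 + 6 + 1 + 2 + 3 + 1 + 3 = 29.
29 ÷ 2 = 14.5 beats.

14.5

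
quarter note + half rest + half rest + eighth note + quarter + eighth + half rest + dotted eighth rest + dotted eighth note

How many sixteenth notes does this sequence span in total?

Convert each value to sixteenth notes: quarter note = 4; half rest = 8; half rest = 8; eighth note = 2; quarter = 4; eighth = 2; half rest = 8; dotted eighth rest = 3; dotted eighth note = 3.
Altogether 4 + 8 + 8 + 2 + 4 + 2 + 8 + 3 + 3 = 42 sixteenth notes.

42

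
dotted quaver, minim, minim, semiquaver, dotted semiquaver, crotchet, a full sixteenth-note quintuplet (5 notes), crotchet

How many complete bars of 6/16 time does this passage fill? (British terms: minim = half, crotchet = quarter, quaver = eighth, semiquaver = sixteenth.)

5

One bar of 6/16 = 12 thirty-second notes.
Express everything in thirty-second notes: dotted quaver = 6; minim = 16; minim = 16; semiquaver = 2; dotted semiquaver = 3; crotchet = 8; a full sixteenth-note quintuplet (5 notes) (five quintuplet sixteenths span one quarter) = 8; crotchet = 8.
Sum: 6 + 16 + 16 + 2 + 3 + 8 + 8 + 8 = 67.
67 ÷ 12 = 5 complete bars with 7 left over.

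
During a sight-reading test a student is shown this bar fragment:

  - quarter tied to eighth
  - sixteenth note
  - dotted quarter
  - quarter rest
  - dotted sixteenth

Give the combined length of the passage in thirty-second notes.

37

Each duration in thirty-second notes: quarter tied to eighth (quarter + eighth) = 12; sixteenth note = 2; dotted quarter = 12; quarter rest = 8; dotted sixteenth = 3.
Altogether 12 + 2 + 12 + 8 + 3 = 37 thirty-second notes.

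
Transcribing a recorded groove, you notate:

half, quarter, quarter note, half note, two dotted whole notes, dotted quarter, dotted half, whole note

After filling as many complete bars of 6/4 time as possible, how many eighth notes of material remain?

One bar of 6/4 = 12 eighth notes.
Working in eighth notes: half = 4; quarter = 2; quarter note = 2; half note = 4; dotted whole note = 12; dotted whole note = 12; dotted quarter = 3; dotted half = 6; whole note = 8.
Altogether 4 + 2 + 2 + 4 + 12 + 12 + 3 + 6 + 8 = 53.
53 ÷ 12 = 4 complete bars with 5 eighth notes remaining.

5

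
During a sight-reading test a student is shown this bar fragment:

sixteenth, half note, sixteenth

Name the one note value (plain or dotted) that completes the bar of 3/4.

eighth note

The bar of 3/4 = 12 sixteenth notes.
Convert each value to sixteenth notes: sixteenth = 1; half note = 8; sixteenth = 1.
Sum: 1 + 8 + 1 = 10.
Remaining: 12 − 10 = 2 sixteenth notes, which is a eighth note.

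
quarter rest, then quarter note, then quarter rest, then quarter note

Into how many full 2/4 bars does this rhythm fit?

2

One bar of 2/4 = 2 quarter notes.
Each duration in quarter notes: quarter rest = 1; quarter note = 1; quarter rest = 1; quarter note = 1.
Total: 1 + 1 + 1 + 1 = 4.
4 ÷ 2 = 2 complete bars with 0 left over.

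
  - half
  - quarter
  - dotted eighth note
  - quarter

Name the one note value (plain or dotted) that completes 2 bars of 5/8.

2 bars of 5/8 = 20 sixteenth notes.
Working in sixteenth notes: half = 8; quarter = 4; dotted eighth note = 3; quarter = 4.
Altogether 8 + 4 + 3 + 4 = 19.
Remaining: 20 − 19 = 1 sixteenth note, which is a sixteenth note.

sixteenth note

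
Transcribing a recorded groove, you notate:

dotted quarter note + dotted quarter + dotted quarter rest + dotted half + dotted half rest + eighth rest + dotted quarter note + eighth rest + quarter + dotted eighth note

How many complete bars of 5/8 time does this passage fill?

One bar of 5/8 = 10 sixteenth notes.
Express everything in sixteenth notes: dotted quarter note = 6; dotted quarter = 6; dotted quarter rest = 6; dotted half = 12; dotted half rest = 12; eighth rest = 2; dotted quarter note = 6; eighth rest = 2; quarter = 4; dotted eighth note = 3.
Sum: 6 + 6 + 6 + 12 + 12 + 2 + 6 + 2 + 4 + 3 = 59.
59 ÷ 10 = 5 complete bars with 9 left over.

5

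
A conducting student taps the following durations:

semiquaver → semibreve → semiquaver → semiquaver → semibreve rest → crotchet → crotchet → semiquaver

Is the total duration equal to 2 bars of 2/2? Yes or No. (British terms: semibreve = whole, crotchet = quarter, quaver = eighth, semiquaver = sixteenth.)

No

One bar of 2/2 = 16 sixteenth notes, so 2 bars = 32.
Working in sixteenth notes: semiquaver = 1; semibreve = 16; semiquaver = 1; semiquaver = 1; semibreve rest = 16; crotchet = 4; crotchet = 4; semiquaver = 1.
Sum: 1 + 16 + 1 + 1 + 16 + 4 + 4 + 1 = 44.
44 exceeds 32, so the answer is No.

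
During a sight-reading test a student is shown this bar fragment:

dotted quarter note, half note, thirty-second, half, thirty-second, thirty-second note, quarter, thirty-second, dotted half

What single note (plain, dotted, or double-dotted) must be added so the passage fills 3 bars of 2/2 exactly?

half note

3 bars of 2/2 = 96 thirty-second notes.
Convert each value to thirty-second notes: dotted quarter note = 12; half note = 16; thirty-second = 1; half = 16; thirty-second = 1; thirty-second note = 1; quarter = 8; thirty-second = 1; dotted half = 24.
Total: 12 + 16 + 1 + 16 + 1 + 1 + 8 + 1 + 24 = 80.
Remaining: 96 − 80 = 16 thirty-second notes, which is a half note.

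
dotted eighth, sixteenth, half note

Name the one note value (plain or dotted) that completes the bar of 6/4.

dotted half note

The bar of 6/4 = 24 sixteenth notes.
Each duration in sixteenth notes: dotted eighth = 3; sixteenth = 1; half note = 8.
Altogether 3 + 1 + 8 = 12.
Remaining: 24 − 12 = 12 sixteenth notes, which is a dotted half note.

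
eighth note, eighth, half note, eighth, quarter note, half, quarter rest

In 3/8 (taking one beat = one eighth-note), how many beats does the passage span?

One eighth-note beat = 2 sixteenth notes.
Each duration in sixteenth notes: eighth note = 2; eighth = 2; half note = 8; eighth = 2; quarter note = 4; half = 8; quarter rest = 4.
Total: 2 + 2 + 8 + 2 + 4 + 8 + 4 = 30.
30 ÷ 2 = 15 beats.

15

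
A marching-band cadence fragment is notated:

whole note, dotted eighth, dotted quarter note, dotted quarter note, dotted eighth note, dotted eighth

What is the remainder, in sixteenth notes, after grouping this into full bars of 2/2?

5

One bar of 2/2 = 16 sixteenth notes.
Convert each value to sixteenth notes: whole note = 16; dotted eighth = 3; dotted quarter note = 6; dotted quarter note = 6; dotted eighth note = 3; dotted eighth = 3.
Altogether 16 + 3 + 6 + 6 + 3 + 3 = 37.
37 ÷ 16 = 2 complete bars with 5 sixteenth notes remaining.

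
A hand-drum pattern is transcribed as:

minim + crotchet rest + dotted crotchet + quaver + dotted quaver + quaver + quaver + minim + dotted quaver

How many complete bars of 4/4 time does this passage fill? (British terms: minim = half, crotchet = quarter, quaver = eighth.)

One bar of 4/4 = 16 sixteenth notes.
Express everything in sixteenth notes: minim = 8; crotchet rest = 4; dotted crotchet = 6; quaver = 2; dotted quaver = 3; quaver = 2; quaver = 2; minim = 8; dotted quaver = 3.
Adding: 8 + 4 + 6 + 2 + 3 + 2 + 2 + 8 + 3 = 38.
38 ÷ 16 = 2 complete bars with 6 left over.

2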